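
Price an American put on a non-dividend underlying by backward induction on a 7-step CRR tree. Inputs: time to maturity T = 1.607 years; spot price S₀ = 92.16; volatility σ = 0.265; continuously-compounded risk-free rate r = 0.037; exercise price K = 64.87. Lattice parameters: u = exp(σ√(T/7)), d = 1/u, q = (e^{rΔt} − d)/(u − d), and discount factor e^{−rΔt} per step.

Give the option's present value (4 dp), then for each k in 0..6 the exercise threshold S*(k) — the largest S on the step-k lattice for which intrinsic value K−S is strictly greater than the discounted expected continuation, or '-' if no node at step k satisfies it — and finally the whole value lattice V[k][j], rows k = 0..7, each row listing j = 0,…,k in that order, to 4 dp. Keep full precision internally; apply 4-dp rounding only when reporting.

price = 1.3679
boundary = - - - - - 48.8459 55.4589
tree:
1.3679
2.3500 0.4161
3.9656 0.7859 0.0560
6.5404 1.4768 0.1133 0.0000
10.4615 2.7586 0.2294 0.0000 0.0000
16.0241 5.1166 0.4643 0.0000 0.0000 0.0000
21.8485 9.4111 0.9400 0.0000 0.0000 0.0000 0.0000
26.9784 16.0241 1.9029 0.0000 0.0000 0.0000 0.0000 0.0000

Δt=0.22957  u=1.13538  d=0.88076  q=0.50180  discount=0.99154
step 7 (expiry): payoffs max(K−S,0) = 26.9784 16.0241 1.9029 0.0000 0.0000 0.0000 0.0000 0.0000
step 6: (k=6,j=0): S=43.0215, (K−S)⁺=21.8485, hold=21.2998 ⇒ V=21.8485 exercise | (k=6,j=1): S=55.4589, (K−S)⁺=9.4111, hold=8.8624 ⇒ V=9.4111 exercise | (k=6,j=2): S=71.4919, (K−S)⁺=0.0000, hold=0.9400 ⇒ V=0.9400 continue | (k=6,j=3): S=92.1600, (K−S)⁺=0.0000, hold=0.0000 ⇒ V=0.0000 continue | (k=6,j=4): S=118.8032, (K−S)⁺=0.0000, hold=0.0000 ⇒ V=0.0000 continue | (k=6,j=5): S=153.1489, (K−S)⁺=0.0000, hold=0.0000 ⇒ V=0.0000 continue | (k=6,j=6): S=197.4238, (K−S)⁺=0.0000, hold=0.0000 ⇒ V=0.0000 continue  boundary S*=55.4589
step 5: (k=5,j=0): S=48.8459, (K−S)⁺=16.0241, hold=15.4754 ⇒ V=16.0241 exercise | (k=5,j=1): S=62.9671, (K−S)⁺=1.9029, hold=5.1166 ⇒ V=5.1166 continue | (k=5,j=2): S=81.1708, (K−S)⁺=0.0000, hold=0.4643 ⇒ V=0.4643 continue | (k=5,j=3): S=104.6370, (K−S)⁺=0.0000, hold=0.0000 ⇒ V=0.0000 continue | (k=5,j=4): S=134.8873, (K−S)⁺=0.0000, hold=0.0000 ⇒ V=0.0000 continue | (k=5,j=5): S=173.8828, (K−S)⁺=0.0000, hold=0.0000 ⇒ V=0.0000 continue  boundary S*=48.8459
step 4: (k=4,j=0): S=55.4589, (K−S)⁺=9.4111, hold=10.4615 ⇒ V=10.4615 continue | (k=4,j=1): S=71.4919, (K−S)⁺=0.0000, hold=2.7586 ⇒ V=2.7586 continue | (k=4,j=2): S=92.1600, (K−S)⁺=0.0000, hold=0.2294 ⇒ V=0.2294 continue | (k=4,j=3): S=118.8032, (K−S)⁺=0.0000, hold=0.0000 ⇒ V=0.0000 continue | (k=4,j=4): S=153.1489, (K−S)⁺=0.0000, hold=0.0000 ⇒ V=0.0000 continue  boundary S*=-
step 3: (k=3,j=0): S=62.9671, (K−S)⁺=1.9029, hold=6.5404 ⇒ V=6.5404 continue | (k=3,j=1): S=81.1708, (K−S)⁺=0.0000, hold=1.4768 ⇒ V=1.4768 continue | (k=3,j=2): S=104.6370, (K−S)⁺=0.0000, hold=0.1133 ⇒ V=0.1133 continue | (k=3,j=3): S=134.8873, (K−S)⁺=0.0000, hold=0.0000 ⇒ V=0.0000 continue  boundary S*=-
step 2: (k=2,j=0): S=71.4919, (K−S)⁺=0.0000, hold=3.9656 ⇒ V=3.9656 continue | (k=2,j=1): S=92.1600, (K−S)⁺=0.0000, hold=0.7859 ⇒ V=0.7859 continue | (k=2,j=2): S=118.8032, (K−S)⁺=0.0000, hold=0.0560 ⇒ V=0.0560 continue  boundary S*=-
step 1: (k=1,j=0): S=81.1708, (K−S)⁺=0.0000, hold=2.3500 ⇒ V=2.3500 continue | (k=1,j=1): S=104.6370, (K−S)⁺=0.0000, hold=0.4161 ⇒ V=0.4161 continue  boundary S*=-
step 0: (k=0,j=0): S=92.1600, (K−S)⁺=0.0000, hold=1.3679 ⇒ V=1.3679 continue  boundary S*=-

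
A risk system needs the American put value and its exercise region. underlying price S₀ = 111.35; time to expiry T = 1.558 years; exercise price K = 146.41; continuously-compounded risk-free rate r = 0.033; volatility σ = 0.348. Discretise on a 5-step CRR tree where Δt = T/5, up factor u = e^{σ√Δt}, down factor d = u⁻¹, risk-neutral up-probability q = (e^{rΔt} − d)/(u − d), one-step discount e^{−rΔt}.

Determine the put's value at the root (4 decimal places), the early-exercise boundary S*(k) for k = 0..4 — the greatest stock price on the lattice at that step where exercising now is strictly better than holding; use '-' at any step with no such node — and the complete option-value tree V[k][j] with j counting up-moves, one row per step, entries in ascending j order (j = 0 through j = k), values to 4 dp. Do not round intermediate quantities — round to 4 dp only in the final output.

price = 40.3185
boundary = - 91.6907 75.5023 91.6907 111.3500
tree:
40.3185
54.7193 25.4654
70.9077 38.1336 12.1831
84.2379 54.7193 20.8474 2.9856
95.2147 70.9077 35.0600 5.7789 0.0000
104.2534 84.2379 54.7193 11.1856 0.0000 0.0000

params: Δt=0.31160 u=1.21441 d=0.82345 q=0.47802 e^(-rΔt)=0.98977
t_5 payoffs: 104.2534 84.2379 54.7193 11.1856 0.0000 0.0000
t_4: node(4,0) S=51.1953 payoff=95.2147 vs cont=93.7169 → 95.2147 [stop]  node(4,1) S=75.5023 payoff=70.9077 vs cont=69.4099 → 70.9077 [stop]  node(4,2) S=111.3500 payoff=35.0600 vs cont=33.5622 → 35.0600 [stop]  node(4,3) S=164.2178 payoff=0.0000 vs cont=5.7789 → 5.7789 [wait]  node(4,4) S=242.1866 payoff=0.0000 vs cont=0.0000 → 0.0000 [wait]  ⇒ S*(4)=111.3500
t_3: node(3,0) S=62.1721 payoff=84.2379 vs cont=82.7402 → 84.2379 [stop]  node(3,1) S=91.6907 payoff=54.7193 vs cont=53.2215 → 54.7193 [stop]  node(3,2) S=135.2244 payoff=11.1856 vs cont=20.8474 → 20.8474 [wait]  node(3,3) S=199.4276 payoff=0.0000 vs cont=2.9856 → 2.9856 [wait]  ⇒ S*(3)=91.6907
t_2: node(2,0) S=75.5023 payoff=70.9077 vs cont=69.4099 → 70.9077 [stop]  node(2,1) S=111.3500 payoff=35.0600 vs cont=38.1336 → 38.1336 [wait]  node(2,2) S=164.2178 payoff=0.0000 vs cont=12.1831 → 12.1831 [wait]  ⇒ S*(2)=75.5023
t_1: node(1,0) S=91.6907 payoff=54.7193 vs cont=54.6757 → 54.7193 [stop]  node(1,1) S=135.2244 payoff=11.1856 vs cont=25.4654 → 25.4654 [wait]  ⇒ S*(1)=91.6907
t_0: node(0,0) S=111.3500 payoff=35.0600 vs cont=40.3185 → 40.3185 [wait]  ⇒ S*(0)=-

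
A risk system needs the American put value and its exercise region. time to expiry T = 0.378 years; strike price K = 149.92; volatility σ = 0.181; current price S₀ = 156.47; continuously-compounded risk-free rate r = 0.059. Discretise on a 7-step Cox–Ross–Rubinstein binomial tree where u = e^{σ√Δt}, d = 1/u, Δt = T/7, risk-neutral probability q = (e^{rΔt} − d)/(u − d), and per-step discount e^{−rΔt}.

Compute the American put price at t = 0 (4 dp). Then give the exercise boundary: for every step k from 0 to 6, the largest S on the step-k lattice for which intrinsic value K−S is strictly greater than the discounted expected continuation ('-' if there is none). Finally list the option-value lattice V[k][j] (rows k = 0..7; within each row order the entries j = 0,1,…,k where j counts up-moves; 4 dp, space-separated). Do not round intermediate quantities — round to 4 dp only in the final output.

Δt=0.05400, u=1.04296, d=0.95881, q=0.52741, disc=e^(-rΔt)=0.99682
k=7 terminal: V=max(K-S,0) → 33.3560 23.1263 11.9988 0.0000 0.0000 0.0000 0.0000 0.0000
k=6: j=0 S=121.5713 intr=28.3487 cont=27.8718 V=28.3487[EX]; j=1 S=132.2405 intr=17.6795 cont=17.2027 V=17.6795[EX]; j=2 S=143.8460 intr=6.0740 cont=5.6525 V=6.0740[EX]; j=3 S=156.4700 intr=0.0000 cont=0.0000 V=0.0000[hold]; j=4 S=170.2019 intr=0.0000 cont=0.0000 V=0.0000[hold]; j=5 S=185.1390 intr=0.0000 cont=0.0000 V=0.0000[hold]; j=6 S=201.3869 intr=0.0000 cont=0.0000 V=0.0000[hold]  S*(6)=143.8460
k=5: j=0 S=126.7937 intr=23.1263 cont=22.6494 V=23.1263[EX]; j=1 S=137.9212 intr=11.9988 cont=11.5219 V=11.9988[EX]; j=2 S=150.0253 intr=0.0000 cont=2.8614 V=2.8614[hold]; j=3 S=163.1916 intr=0.0000 cont=0.0000 V=0.0000[hold]; j=4 S=177.5134 intr=0.0000 cont=0.0000 V=0.0000[hold]; j=5 S=193.0921 intr=0.0000 cont=0.0000 V=0.0000[hold]  S*(5)=137.9212
k=4: j=0 S=132.2405 intr=17.6795 cont=17.2027 V=17.6795[EX]; j=1 S=143.8460 intr=6.0740 cont=7.1568 V=7.1568[hold]; j=2 S=156.4700 intr=0.0000 cont=1.3480 V=1.3480[hold]; j=3 S=170.2019 intr=0.0000 cont=0.0000 V=0.0000[hold]; j=4 S=185.1390 intr=0.0000 cont=0.0000 V=0.0000[hold]  S*(4)=132.2405
k=3: j=0 S=137.9212 intr=11.9988 cont=12.0912 V=12.0912[hold]; j=1 S=150.0253 intr=0.0000 cont=4.0801 V=4.0801[hold]; j=2 S=163.1916 intr=0.0000 cont=0.6350 V=0.6350[hold]; j=3 S=177.5134 intr=0.0000 cont=0.0000 V=0.0000[hold]  S*(3)=-
k=2: j=0 S=143.8460 intr=6.0740 cont=7.8411 V=7.8411[hold]; j=1 S=156.4700 intr=0.0000 cont=2.2560 V=2.2560[hold]; j=2 S=170.2019 intr=0.0000 cont=0.2991 V=0.2991[hold]  S*(2)=-
k=1: j=0 S=150.0253 intr=0.0000 cont=4.8798 V=4.8798[hold]; j=1 S=163.1916 intr=0.0000 cont=1.2200 V=1.2200[hold]  S*(1)=-
k=0: j=0 S=156.4700 intr=0.0000 cont=2.9402 V=2.9402[hold]  S*(0)=-

price = 2.9402
boundary = - - - - 132.2405 137.9212 143.8460
tree:
2.9402
4.8798 1.2200
7.8411 2.2560 0.2991
12.0912 4.0801 0.6350 0.0000
17.6795 7.1568 1.3480 0.0000 0.0000
23.1263 11.9988 2.8614 0.0000 0.0000 0.0000
28.3487 17.6795 6.0740 0.0000 0.0000 0.0000 0.0000
33.3560 23.1263 11.9988 0.0000 0.0000 0.0000 0.0000 0.0000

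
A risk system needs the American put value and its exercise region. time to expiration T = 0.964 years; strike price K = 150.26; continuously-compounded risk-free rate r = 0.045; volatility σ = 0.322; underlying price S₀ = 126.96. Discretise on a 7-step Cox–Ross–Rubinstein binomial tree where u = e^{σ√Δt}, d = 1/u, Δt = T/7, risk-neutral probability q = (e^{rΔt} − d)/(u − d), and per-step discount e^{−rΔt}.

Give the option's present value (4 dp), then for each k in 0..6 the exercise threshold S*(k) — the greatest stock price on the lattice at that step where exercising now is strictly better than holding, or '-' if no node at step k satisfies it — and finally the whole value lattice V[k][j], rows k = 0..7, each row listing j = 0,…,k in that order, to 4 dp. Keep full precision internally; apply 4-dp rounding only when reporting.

params: Δt=0.13771 u=1.12693 d=0.88737 q=0.49611 e^(-rΔt)=0.99382
t_7 payoffs: 95.2555 80.4063 61.5484 37.5996 7.1854 0.0000 0.0000 0.0000
t_6: node(6,0) S=61.9860 payoff=88.2740 vs cont=87.3457 → 88.2740 [stop]  node(6,1) S=78.7200 payoff=71.5400 vs cont=70.6117 → 71.5400 [stop]  node(6,2) S=99.9714 payoff=50.2886 vs cont=49.3603 → 50.2886 [stop]  node(6,3) S=126.9600 payoff=23.3000 vs cont=22.3717 → 23.3000 [stop]  node(6,4) S=161.2345 payoff=0.0000 vs cont=3.5983 → 3.5983 [wait]  node(6,5) S=204.7618 payoff=0.0000 vs cont=0.0000 → 0.0000 [wait]  node(6,6) S=260.0398 payoff=0.0000 vs cont=0.0000 → 0.0000 [wait]  ⇒ S*(6)=126.9600
t_5: node(5,0) S=69.8537 payoff=80.4063 vs cont=79.4780 → 80.4063 [stop]  node(5,1) S=88.7116 payoff=61.5484 vs cont=60.6201 → 61.5484 [stop]  node(5,2) S=112.6604 payoff=37.5996 vs cont=36.6713 → 37.5996 [stop]  node(5,3) S=143.0746 payoff=7.1854 vs cont=13.4422 → 13.4422 [wait]  node(5,4) S=181.6994 payoff=0.0000 vs cont=1.8019 → 1.8019 [wait]  node(5,5) S=230.7514 payoff=0.0000 vs cont=0.0000 → 0.0000 [wait]  ⇒ S*(5)=112.6604
t_4: node(4,0) S=78.7200 payoff=71.5400 vs cont=70.6117 → 71.5400 [stop]  node(4,1) S=99.9714 payoff=50.2886 vs cont=49.3603 → 50.2886 [stop]  node(4,2) S=126.9600 payoff=23.3000 vs cont=25.4566 → 25.4566 [wait]  node(4,3) S=161.2345 payoff=0.0000 vs cont=7.6200 → 7.6200 [wait]  node(4,4) S=204.7618 payoff=0.0000 vs cont=0.9024 → 0.9024 [wait]  ⇒ S*(4)=99.9714
t_3: node(3,0) S=88.7116 payoff=61.5484 vs cont=60.6201 → 61.5484 [stop]  node(3,1) S=112.6604 payoff=37.5996 vs cont=37.7346 → 37.7346 [wait]  node(3,2) S=143.0746 payoff=7.1854 vs cont=16.5050 → 16.5050 [wait]  node(3,3) S=181.6994 payoff=0.0000 vs cont=4.2608 → 4.2608 [wait]  ⇒ S*(3)=88.7116
t_2: node(2,0) S=99.9714 payoff=50.2886 vs cont=49.4268 → 50.2886 [stop]  node(2,1) S=126.9600 payoff=23.3000 vs cont=27.0343 → 27.0343 [wait]  node(2,2) S=161.2345 payoff=0.0000 vs cont=10.3661 → 10.3661 [wait]  ⇒ S*(2)=99.9714
t_1: node(1,0) S=112.6604 payoff=37.5996 vs cont=38.5124 → 38.5124 [wait]  node(1,1) S=143.0746 payoff=7.1854 vs cont=18.6491 → 18.6491 [wait]  ⇒ S*(1)=-
t_0: node(0,0) S=126.9600 payoff=23.3000 vs cont=28.4809 → 28.4809 [wait]  ⇒ S*(0)=-

price = 28.4809
boundary = - - 99.9714 88.7116 99.9714 112.6604 126.9600
tree:
28.4809
38.5124 18.6491
50.2886 27.0343 10.3661
61.5484 37.7346 16.5050 4.2608
71.5400 50.2886 25.4566 7.6200 0.9024
80.4063 61.5484 37.5996 13.4422 1.8019 0.0000
88.2740 71.5400 50.2886 23.3000 3.5983 0.0000 0.0000
95.2555 80.4063 61.5484 37.5996 7.1854 0.0000 0.0000 0.0000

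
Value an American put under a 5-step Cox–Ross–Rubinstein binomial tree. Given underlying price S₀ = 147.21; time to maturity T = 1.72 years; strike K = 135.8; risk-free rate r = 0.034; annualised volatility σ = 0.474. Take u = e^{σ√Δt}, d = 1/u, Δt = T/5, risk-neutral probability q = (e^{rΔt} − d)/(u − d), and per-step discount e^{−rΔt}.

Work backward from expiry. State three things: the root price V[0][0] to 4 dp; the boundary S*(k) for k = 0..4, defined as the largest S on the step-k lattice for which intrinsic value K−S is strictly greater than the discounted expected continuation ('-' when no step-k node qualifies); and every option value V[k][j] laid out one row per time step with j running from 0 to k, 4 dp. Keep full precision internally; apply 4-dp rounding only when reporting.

Δt=0.34400  u=1.32050  d=0.75729  q=0.45183  discount=0.98837
step 5 (expiry): payoffs max(K−S,0) = 99.1351 71.8670 24.3192 0.0000 0.0000 0.0000
step 4: (k=4,j=0): S=48.4159, (K−S)⁺=87.3841, hold=85.8051 ⇒ V=87.3841 exercise | (k=4,j=1): S=84.4233, (K−S)⁺=51.3767, hold=49.7976 ⇒ V=51.3767 exercise | (k=4,j=2): S=147.2100, (K−S)⁺=0.0000, hold=13.1760 ⇒ V=13.1760 continue | (k=4,j=3): S=256.6919, (K−S)⁺=0.0000, hold=0.0000 ⇒ V=0.0000 continue | (k=4,j=4): S=447.5968, (K−S)⁺=0.0000, hold=0.0000 ⇒ V=0.0000 continue  boundary S*=84.4233
step 3: (k=3,j=0): S=63.9330, (K−S)⁺=71.8670, hold=70.2879 ⇒ V=71.8670 exercise | (k=3,j=1): S=111.4808, (K−S)⁺=24.3192, hold=33.7197 ⇒ V=33.7197 continue | (k=3,j=2): S=194.3904, (K−S)⁺=0.0000, hold=7.1387 ⇒ V=7.1387 continue | (k=3,j=3): S=338.9609, (K−S)⁺=0.0000, hold=0.0000 ⇒ V=0.0000 continue  boundary S*=63.9330
step 2: (k=2,j=0): S=84.4233, (K−S)⁺=51.3767, hold=53.9957 ⇒ V=53.9957 continue | (k=2,j=1): S=147.2100, (K−S)⁺=0.0000, hold=21.4572 ⇒ V=21.4572 continue | (k=2,j=2): S=256.6919, (K−S)⁺=0.0000, hold=3.8677 ⇒ V=3.8677 continue  boundary S*=-
step 1: (k=1,j=0): S=111.4808, (K−S)⁺=24.3192, hold=38.8369 ⇒ V=38.8369 continue | (k=1,j=1): S=194.3904, (K−S)⁺=0.0000, hold=13.3526 ⇒ V=13.3526 continue  boundary S*=-
step 0: (k=0,j=0): S=147.2100, (K−S)⁺=0.0000, hold=27.0046 ⇒ V=27.0046 continue  boundary S*=-

price = 27.0046
boundary = - - - 63.9330 84.4233
tree:
27.0046
38.8369 13.3526
53.9957 21.4572 3.8677
71.8670 33.7197 7.1387 0.0000
87.3841 51.3767 13.1760 0.0000 0.0000
99.1351 71.8670 24.3192 0.0000 0.0000 0.0000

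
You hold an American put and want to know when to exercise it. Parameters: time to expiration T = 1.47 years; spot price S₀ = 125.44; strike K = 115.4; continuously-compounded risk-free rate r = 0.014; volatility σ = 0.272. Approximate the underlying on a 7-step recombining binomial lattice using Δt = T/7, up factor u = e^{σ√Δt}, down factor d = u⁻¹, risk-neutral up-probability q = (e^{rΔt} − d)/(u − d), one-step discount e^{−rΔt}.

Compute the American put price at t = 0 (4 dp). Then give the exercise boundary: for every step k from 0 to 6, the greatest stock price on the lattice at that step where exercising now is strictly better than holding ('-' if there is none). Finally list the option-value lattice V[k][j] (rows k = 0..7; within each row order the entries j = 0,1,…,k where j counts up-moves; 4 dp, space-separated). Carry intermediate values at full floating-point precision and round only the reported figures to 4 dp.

price = 10.4791
boundary = - - - - 76.1910 86.3052 97.7619
tree:
10.4791
15.3390 5.2923
21.7997 8.4523 1.9104
29.8867 13.1954 3.3793 0.3351
39.2090 19.9972 5.9271 0.6471 0.0000
48.1379 29.0948 10.2898 1.2496 0.0000 0.0000
56.0204 39.2090 17.6381 2.4132 0.0000 0.0000 0.0000
62.9791 48.1379 29.0948 4.6604 0.0000 0.0000 0.0000 0.0000

params: Δt=0.21000 u=1.13275 d=0.88281 q=0.48066 e^(-rΔt)=0.99706
t_7 payoffs: 62.9791 48.1379 29.0948 4.6604 0.0000 0.0000 0.0000 0.0000
t_6: node(6,0) S=59.3796 payoff=56.0204 vs cont=55.6816 → 56.0204 [stop]  node(6,1) S=76.1910 payoff=39.2090 vs cont=38.8702 → 39.2090 [stop]  node(6,2) S=97.7619 payoff=17.6381 vs cont=17.2993 → 17.6381 [stop]  node(6,3) S=125.4400 payoff=0.0000 vs cont=2.4132 → 2.4132 [wait]  node(6,4) S=160.9542 payoff=0.0000 vs cont=0.0000 → 0.0000 [wait]  node(6,5) S=206.5230 payoff=0.0000 vs cont=0.0000 → 0.0000 [wait]  node(6,6) S=264.9931 payoff=0.0000 vs cont=0.0000 → 0.0000 [wait]  ⇒ S*(6)=97.7619
t_5: node(5,0) S=67.2621 payoff=48.1379 vs cont=47.7991 → 48.1379 [stop]  node(5,1) S=86.3052 payoff=29.0948 vs cont=28.7561 → 29.0948 [stop]  node(5,2) S=110.7396 payoff=4.6604 vs cont=10.2898 → 10.2898 [wait]  node(5,3) S=142.0918 payoff=0.0000 vs cont=1.2496 → 1.2496 [wait]  node(5,4) S=182.3204 payoff=0.0000 vs cont=0.0000 → 0.0000 [wait]  node(5,5) S=233.9384 payoff=0.0000 vs cont=0.0000 → 0.0000 [wait]  ⇒ S*(5)=86.3052
t_4: node(4,0) S=76.1910 payoff=39.2090 vs cont=38.8702 → 39.2090 [stop]  node(4,1) S=97.7619 payoff=17.6381 vs cont=19.9972 → 19.9972 [wait]  node(4,2) S=125.4400 payoff=0.0000 vs cont=5.9271 → 5.9271 [wait]  node(4,3) S=160.9542 payoff=0.0000 vs cont=0.6471 → 0.6471 [wait]  node(4,4) S=206.5230 payoff=0.0000 vs cont=0.0000 → 0.0000 [wait]  ⇒ S*(4)=76.1910
t_3: node(3,0) S=86.3052 payoff=29.0948 vs cont=29.8867 → 29.8867 [wait]  node(3,1) S=110.7396 payoff=4.6604 vs cont=13.1954 → 13.1954 [wait]  node(3,2) S=142.0918 payoff=0.0000 vs cont=3.3793 → 3.3793 [wait]  node(3,3) S=182.3204 payoff=0.0000 vs cont=0.3351 → 0.3351 [wait]  ⇒ S*(3)=-
t_2: node(2,0) S=97.7619 payoff=17.6381 vs cont=21.7997 → 21.7997 [wait]  node(2,1) S=125.4400 payoff=0.0000 vs cont=8.4523 → 8.4523 [wait]  node(2,2) S=160.9542 payoff=0.0000 vs cont=1.9104 → 1.9104 [wait]  ⇒ S*(2)=-
t_1: node(1,0) S=110.7396 payoff=4.6604 vs cont=15.3390 → 15.3390 [wait]  node(1,1) S=142.0918 payoff=0.0000 vs cont=5.2923 → 5.2923 [wait]  ⇒ S*(1)=-
t_0: node(0,0) S=125.4400 payoff=0.0000 vs cont=10.4791 → 10.4791 [wait]  ⇒ S*(0)=-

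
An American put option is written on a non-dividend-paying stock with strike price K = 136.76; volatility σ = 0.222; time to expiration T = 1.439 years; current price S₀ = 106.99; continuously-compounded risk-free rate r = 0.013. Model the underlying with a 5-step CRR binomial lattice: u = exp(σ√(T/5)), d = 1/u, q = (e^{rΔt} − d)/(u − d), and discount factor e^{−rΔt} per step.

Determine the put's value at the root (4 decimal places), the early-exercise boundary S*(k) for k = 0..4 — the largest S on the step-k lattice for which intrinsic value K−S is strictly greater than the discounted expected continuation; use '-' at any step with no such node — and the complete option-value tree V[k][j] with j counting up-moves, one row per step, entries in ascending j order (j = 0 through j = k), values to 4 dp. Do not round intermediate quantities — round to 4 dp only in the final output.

price = 31.8131
boundary = - 94.9774 84.3136 94.9774 106.9900
tree:
31.8131
41.7826 21.5130
52.4464 30.7281 11.9313
61.9130 41.7826 19.2719 4.2587
70.3166 52.4464 29.7700 8.3158 0.0000
77.7767 61.9130 41.7826 16.2381 0.0000 0.0000

params: Δt=0.28780 u=1.12648 d=0.88772 q=0.48596 e^(-rΔt)=0.99627
t_5 payoffs: 77.7767 61.9130 41.7826 16.2381 0.0000 0.0000
t_4: node(4,0) S=66.4434 payoff=70.3166 vs cont=69.8059 → 70.3166 [stop]  node(4,1) S=84.3136 payoff=52.4464 vs cont=51.9357 → 52.4464 [stop]  node(4,2) S=106.9900 payoff=29.7700 vs cont=29.2593 → 29.7700 [stop]  node(4,3) S=135.7653 payoff=0.9947 vs cont=8.3158 → 8.3158 [wait]  node(4,4) S=172.2799 payoff=0.0000 vs cont=0.0000 → 0.0000 [wait]  ⇒ S*(4)=106.9900
t_3: node(3,0) S=74.8470 payoff=61.9130 vs cont=61.4023 → 61.9130 [stop]  node(3,1) S=94.9774 payoff=41.7826 vs cont=41.2719 → 41.7826 [stop]  node(3,2) S=120.5219 payoff=16.2381 vs cont=19.2719 → 19.2719 [wait]  node(3,3) S=152.9367 payoff=0.0000 vs cont=4.2587 → 4.2587 [wait]  ⇒ S*(3)=94.9774
t_2: node(2,0) S=84.3136 payoff=52.4464 vs cont=51.9357 → 52.4464 [stop]  node(2,1) S=106.9900 payoff=29.7700 vs cont=30.7281 → 30.7281 [wait]  node(2,2) S=135.7653 payoff=0.9947 vs cont=11.9313 → 11.9313 [wait]  ⇒ S*(2)=84.3136
t_1: node(1,0) S=94.9774 payoff=41.7826 vs cont=41.7357 → 41.7826 [stop]  node(1,1) S=120.5219 payoff=16.2381 vs cont=21.5130 → 21.5130 [wait]  ⇒ S*(1)=94.9774
t_0: node(0,0) S=106.9900 payoff=29.7700 vs cont=31.8131 → 31.8131 [wait]  ⇒ S*(0)=-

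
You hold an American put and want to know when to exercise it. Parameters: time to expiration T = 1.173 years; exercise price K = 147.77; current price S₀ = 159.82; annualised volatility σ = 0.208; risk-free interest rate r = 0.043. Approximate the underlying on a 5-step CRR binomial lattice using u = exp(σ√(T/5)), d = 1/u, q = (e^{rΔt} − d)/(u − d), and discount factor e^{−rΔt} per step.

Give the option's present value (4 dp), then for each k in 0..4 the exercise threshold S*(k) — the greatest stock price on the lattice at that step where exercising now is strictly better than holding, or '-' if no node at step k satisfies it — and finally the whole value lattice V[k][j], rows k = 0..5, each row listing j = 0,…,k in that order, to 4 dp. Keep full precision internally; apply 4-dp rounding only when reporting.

Δt=0.23460  u=1.10600  d=0.90416  q=0.52507  discount=0.98996
step 5 (expiry): payoffs max(K−S,0) = 51.1951 29.6371 3.2667 0.0000 0.0000 0.0000
step 4: (k=4,j=0): S=106.8114, (K−S)⁺=40.9586, hold=39.4754 ⇒ V=40.9586 exercise | (k=4,j=1): S=130.6545, (K−S)⁺=17.1155, hold=15.6323 ⇒ V=17.1155 exercise | (k=4,j=2): S=159.8200, (K−S)⁺=0.0000, hold=1.5359 ⇒ V=1.5359 continue | (k=4,j=3): S=195.4960, (K−S)⁺=0.0000, hold=0.0000 ⇒ V=0.0000 continue | (k=4,j=4): S=239.1358, (K−S)⁺=0.0000, hold=0.0000 ⇒ V=0.0000 continue  boundary S*=130.6545
step 3: (k=3,j=0): S=118.1329, (K−S)⁺=29.6371, hold=28.1539 ⇒ V=29.6371 exercise | (k=3,j=1): S=144.5033, (K−S)⁺=3.2667, hold=8.8455 ⇒ V=8.8455 continue | (k=3,j=2): S=176.7602, (K−S)⁺=0.0000, hold=0.7221 ⇒ V=0.7221 continue | (k=3,j=3): S=216.2177, (K−S)⁺=0.0000, hold=0.0000 ⇒ V=0.0000 continue  boundary S*=118.1329
step 2: (k=2,j=0): S=130.6545, (K−S)⁺=17.1155, hold=18.5321 ⇒ V=18.5321 continue | (k=2,j=1): S=159.8200, (K−S)⁺=0.0000, hold=4.5342 ⇒ V=4.5342 continue | (k=2,j=2): S=195.4960, (K−S)⁺=0.0000, hold=0.3395 ⇒ V=0.3395 continue  boundary S*=-
step 1: (k=1,j=0): S=144.5033, (K−S)⁺=3.2667, hold=11.0700 ⇒ V=11.0700 continue | (k=1,j=1): S=176.7602, (K−S)⁺=0.0000, hold=2.3083 ⇒ V=2.3083 continue  boundary S*=-
step 0: (k=0,j=0): S=159.8200, (K−S)⁺=0.0000, hold=6.4046 ⇒ V=6.4046 continue  boundary S*=-

price = 6.4046
boundary = - - - 118.1329 130.6545
tree:
6.4046
11.0700 2.3083
18.5321 4.5342 0.3395
29.6371 8.8455 0.7221 0.0000
40.9586 17.1155 1.5359 0.0000 0.0000
51.1951 29.6371 3.2667 0.0000 0.0000 0.0000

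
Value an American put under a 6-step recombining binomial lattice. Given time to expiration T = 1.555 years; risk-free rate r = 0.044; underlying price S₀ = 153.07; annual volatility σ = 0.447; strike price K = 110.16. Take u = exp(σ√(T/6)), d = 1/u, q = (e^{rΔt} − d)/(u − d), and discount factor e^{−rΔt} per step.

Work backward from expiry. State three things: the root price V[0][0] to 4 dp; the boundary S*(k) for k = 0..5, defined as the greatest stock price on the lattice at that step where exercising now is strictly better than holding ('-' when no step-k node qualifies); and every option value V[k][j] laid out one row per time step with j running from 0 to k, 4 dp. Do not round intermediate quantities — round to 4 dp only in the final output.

price = 10.4841
boundary = - - - - 61.5994 77.3402
tree:
10.4841
16.1125 4.3514
24.1345 7.4004 0.9967
34.9843 12.4086 1.8962 0.0000
48.5606 20.4291 3.6075 0.0000 0.0000
61.0976 32.8198 6.8631 0.0000 0.0000 0.0000
71.0831 48.5606 13.0568 0.0000 0.0000 0.0000 0.0000

Δt=0.25917  u=1.25553  d=0.79647  q=0.46834  discount=0.98866
step 6 (expiry): payoffs max(K−S,0) = 71.0831 48.5606 13.0568 0.0000 0.0000 0.0000 0.0000
step 5: (k=5,j=0): S=49.0624, (K−S)⁺=61.0976, hold=59.8486 ⇒ V=61.0976 exercise | (k=5,j=1): S=77.3402, (K−S)⁺=32.8198, hold=31.5708 ⇒ V=32.8198 exercise | (k=5,j=2): S=121.9163, (K−S)⁺=0.0000, hold=6.8631 ⇒ V=6.8631 continue | (k=5,j=3): S=192.1845, (K−S)⁺=0.0000, hold=0.0000 ⇒ V=0.0000 continue | (k=5,j=4): S=302.9528, (K−S)⁺=0.0000, hold=0.0000 ⇒ V=0.0000 continue | (k=5,j=5): S=477.5641, (K−S)⁺=0.0000, hold=0.0000 ⇒ V=0.0000 continue  boundary S*=77.3402
step 4: (k=4,j=0): S=61.5994, (K−S)⁺=48.5606, hold=47.3115 ⇒ V=48.5606 exercise | (k=4,j=1): S=97.1032, (K−S)⁺=13.0568, hold=20.4291 ⇒ V=20.4291 continue | (k=4,j=2): S=153.0700, (K−S)⁺=0.0000, hold=3.6075 ⇒ V=3.6075 continue | (k=4,j=3): S=241.2941, (K−S)⁺=0.0000, hold=0.0000 ⇒ V=0.0000 continue | (k=4,j=4): S=380.3675, (K−S)⁺=0.0000, hold=0.0000 ⇒ V=0.0000 continue  boundary S*=61.5994
step 3: (k=3,j=0): S=77.3402, (K−S)⁺=32.8198, hold=34.9843 ⇒ V=34.9843 continue | (k=3,j=1): S=121.9163, (K−S)⁺=0.0000, hold=12.4086 ⇒ V=12.4086 continue | (k=3,j=2): S=192.1845, (K−S)⁺=0.0000, hold=1.8962 ⇒ V=1.8962 continue | (k=3,j=3): S=302.9528, (K−S)⁺=0.0000, hold=0.0000 ⇒ V=0.0000 continue  boundary S*=-
step 2: (k=2,j=0): S=97.1032, (K−S)⁺=13.0568, hold=24.1345 ⇒ V=24.1345 continue | (k=2,j=1): S=153.0700, (K−S)⁺=0.0000, hold=7.4004 ⇒ V=7.4004 continue | (k=2,j=2): S=241.2941, (K−S)⁺=0.0000, hold=0.9967 ⇒ V=0.9967 continue  boundary S*=-
step 1: (k=1,j=0): S=121.9163, (K−S)⁺=0.0000, hold=16.1125 ⇒ V=16.1125 continue | (k=1,j=1): S=192.1845, (K−S)⁺=0.0000, hold=4.3514 ⇒ V=4.3514 continue  boundary S*=-
step 0: (k=0,j=0): S=153.0700, (K−S)⁺=0.0000, hold=10.4841 ⇒ V=10.4841 continue  boundary S*=-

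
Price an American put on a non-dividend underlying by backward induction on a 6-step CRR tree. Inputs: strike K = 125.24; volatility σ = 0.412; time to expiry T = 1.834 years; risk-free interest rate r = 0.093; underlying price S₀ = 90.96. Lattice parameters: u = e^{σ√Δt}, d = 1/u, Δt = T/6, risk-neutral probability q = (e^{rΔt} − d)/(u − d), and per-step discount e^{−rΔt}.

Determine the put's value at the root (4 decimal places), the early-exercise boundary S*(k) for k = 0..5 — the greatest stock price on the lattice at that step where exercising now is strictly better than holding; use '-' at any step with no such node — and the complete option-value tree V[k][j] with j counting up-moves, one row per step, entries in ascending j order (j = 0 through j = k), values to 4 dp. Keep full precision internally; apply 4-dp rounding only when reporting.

Δt=0.30567  u=1.25581  d=0.79630  q=0.50605  discount=0.97197
step 6 (expiry): payoffs max(K−S,0) = 102.0500 88.6678 67.5633 34.2800 0.0000 0.0000 0.0000
step 5: (k=5,j=0): S=29.1223, (K−S)⁺=96.1177, hold=92.6076 ⇒ V=96.1177 exercise | (k=5,j=1): S=45.9278, (K−S)⁺=79.3122, hold=75.8021 ⇒ V=79.3122 exercise | (k=5,j=2): S=72.4312, (K−S)⁺=52.8088, hold=49.2987 ⇒ V=52.8088 exercise | (k=5,j=3): S=114.2287, (K−S)⁺=11.0113, hold=16.4580 ⇒ V=16.4580 continue | (k=5,j=4): S=180.1462, (K−S)⁺=0.0000, hold=0.0000 ⇒ V=0.0000 continue | (k=5,j=5): S=284.1024, (K−S)⁺=0.0000, hold=0.0000 ⇒ V=0.0000 continue  boundary S*=72.4312
step 4: (k=4,j=0): S=36.5722, (K−S)⁺=88.6678, hold=85.1577 ⇒ V=88.6678 exercise | (k=4,j=1): S=57.6767, (K−S)⁺=67.5633, hold=64.0532 ⇒ V=67.5633 exercise | (k=4,j=2): S=90.9600, (K−S)⁺=34.2800, hold=33.4490 ⇒ V=34.2800 exercise | (k=4,j=3): S=143.4499, (K−S)⁺=0.0000, hold=7.9016 ⇒ V=7.9016 continue | (k=4,j=4): S=226.2299, (K−S)⁺=0.0000, hold=0.0000 ⇒ V=0.0000 continue  boundary S*=90.9600
step 3: (k=3,j=0): S=45.9278, (K−S)⁺=79.3122, hold=75.8021 ⇒ V=79.3122 exercise | (k=3,j=1): S=72.4312, (K−S)⁺=52.8088, hold=49.2987 ⇒ V=52.8088 exercise | (k=3,j=2): S=114.2287, (K−S)⁺=11.0113, hold=20.3446 ⇒ V=20.3446 continue | (k=3,j=3): S=180.1462, (K−S)⁺=0.0000, hold=3.7936 ⇒ V=3.7936 continue  boundary S*=72.4312
step 2: (k=2,j=0): S=57.6767, (K−S)⁺=67.5633, hold=64.0532 ⇒ V=67.5633 exercise | (k=2,j=1): S=90.9600, (K−S)⁺=34.2800, hold=35.3607 ⇒ V=35.3607 continue | (k=2,j=2): S=143.4499, (K−S)⁺=0.0000, hold=11.6335 ⇒ V=11.6335 continue  boundary S*=57.6767
step 1: (k=1,j=0): S=72.4312, (K−S)⁺=52.8088, hold=49.8303 ⇒ V=52.8088 exercise | (k=1,j=1): S=114.2287, (K−S)⁺=11.0113, hold=22.6990 ⇒ V=22.6990 continue  boundary S*=72.4312
step 0: (k=0,j=0): S=90.9600, (K−S)⁺=34.2800, hold=36.5187 ⇒ V=36.5187 continue  boundary S*=-

price = 36.5187
boundary = - 72.4312 57.6767 72.4312 90.9600 72.4312
tree:
36.5187
52.8088 22.6990
67.5633 35.3607 11.6335
79.3122 52.8088 20.3446 3.7936
88.6678 67.5633 34.2800 7.9016 0.0000
96.1177 79.3122 52.8088 16.4580 0.0000 0.0000
102.0500 88.6678 67.5633 34.2800 0.0000 0.0000 0.0000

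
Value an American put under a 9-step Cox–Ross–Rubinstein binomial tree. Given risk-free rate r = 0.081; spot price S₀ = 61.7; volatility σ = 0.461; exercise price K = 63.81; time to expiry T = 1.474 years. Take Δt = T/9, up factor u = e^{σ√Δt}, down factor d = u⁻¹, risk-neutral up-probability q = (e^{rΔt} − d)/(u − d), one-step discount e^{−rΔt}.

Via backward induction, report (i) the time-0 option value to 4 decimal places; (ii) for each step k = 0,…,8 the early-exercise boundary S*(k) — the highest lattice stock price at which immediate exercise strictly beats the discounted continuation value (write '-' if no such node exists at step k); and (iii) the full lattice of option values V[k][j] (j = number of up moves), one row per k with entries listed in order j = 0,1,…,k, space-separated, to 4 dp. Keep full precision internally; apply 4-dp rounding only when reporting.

Δt=0.16378, u=1.20510, d=0.82981, q=0.48908, disc=e^(-rΔt)=0.98682
k=9 terminal: V=max(K-S,0) → 52.3001 47.0945 39.5346 28.5556 12.6110 0.0000 0.0000 0.0000 0.0000 0.0000
k=8: j=0 S=13.8706 intr=49.9394 cont=49.0985 V=49.9394[EX]; j=1 S=20.1438 intr=43.6662 cont=42.8252 V=43.6662[EX]; j=2 S=29.2543 intr=34.5557 cont=33.7148 V=34.5557[EX]; j=3 S=42.4852 intr=21.3248 cont=20.4839 V=21.3248[EX]; j=4 S=61.7000 intr=2.1100 cont=6.3583 V=6.3583[hold]; j=5 S=89.6051 intr=0.0000 cont=0.0000 V=0.0000[hold]; j=6 S=130.1309 intr=0.0000 cont=0.0000 V=0.0000[hold]; j=7 S=188.9853 intr=0.0000 cont=0.0000 V=0.0000[hold]; j=8 S=274.4579 intr=0.0000 cont=0.0000 V=0.0000[hold]  S*(8)=42.4852
k=7: j=0 S=16.7155 intr=47.0945 cont=46.2536 V=47.0945[EX]; j=1 S=24.2754 intr=39.5346 cont=38.6937 V=39.5346[EX]; j=2 S=35.2544 intr=28.5556 cont=27.7147 V=28.5556[EX]; j=3 S=51.1990 intr=12.6110 cont=13.8205 V=13.8205[hold]; j=4 S=74.3548 intr=0.0000 cont=3.2058 V=3.2058[hold]; j=5 S=107.9833 intr=0.0000 cont=0.0000 V=0.0000[hold]; j=6 S=156.8210 intr=0.0000 cont=0.0000 V=0.0000[hold]; j=7 S=227.7466 intr=0.0000 cont=0.0000 V=0.0000[hold]  S*(7)=35.2544
k=6: j=0 S=20.1438 intr=43.6662 cont=42.8252 V=43.6662[EX]; j=1 S=29.2543 intr=34.5557 cont=33.7148 V=34.5557[EX]; j=2 S=42.4852 intr=21.3248 cont=21.0676 V=21.3248[EX]; j=3 S=61.7000 intr=2.1100 cont=8.5154 V=8.5154[hold]; j=4 S=89.6051 intr=0.0000 cont=1.6163 V=1.6163[hold]; j=5 S=130.1309 intr=0.0000 cont=0.0000 V=0.0000[hold]; j=6 S=188.9853 intr=0.0000 cont=0.0000 V=0.0000[hold]  S*(6)=42.4852
k=5: j=0 S=24.2754 intr=39.5346 cont=38.6937 V=39.5346[EX]; j=1 S=35.2544 intr=28.5556 cont=27.7147 V=28.5556[EX]; j=2 S=51.1990 intr=12.6110 cont=14.8615 V=14.8615[hold]; j=3 S=74.3548 intr=0.0000 cont=5.0735 V=5.0735[hold]; j=4 S=107.9833 intr=0.0000 cont=0.8149 V=0.8149[hold]; j=5 S=156.8210 intr=0.0000 cont=0.0000 V=0.0000[hold]  S*(5)=35.2544
k=4: j=0 S=29.2543 intr=34.5557 cont=33.7148 V=34.5557[EX]; j=1 S=42.4852 intr=21.3248 cont=21.5701 V=21.5701[hold]; j=2 S=61.7000 intr=2.1100 cont=9.9416 V=9.9416[hold]; j=3 S=89.6051 intr=0.0000 cont=2.9513 V=2.9513[hold]; j=4 S=130.1309 intr=0.0000 cont=0.4109 V=0.4109[hold]  S*(4)=29.2543
k=3: j=0 S=35.2544 intr=28.5556 cont=27.8330 V=28.5556[EX]; j=1 S=51.1990 intr=12.6110 cont=15.6736 V=15.6736[hold]; j=2 S=74.3548 intr=0.0000 cont=6.4369 V=6.4369[hold]; j=3 S=107.9833 intr=0.0000 cont=1.6863 V=1.6863[hold]  S*(3)=35.2544
k=2: j=0 S=42.4852 intr=21.3248 cont=21.9620 V=21.9620[hold]; j=1 S=61.7000 intr=2.1100 cont=11.0091 V=11.0091[hold]; j=2 S=89.6051 intr=0.0000 cont=4.0593 V=4.0593[hold]  S*(2)=-
k=1: j=0 S=51.1990 intr=12.6110 cont=16.3863 V=16.3863[hold]; j=1 S=74.3548 intr=0.0000 cont=7.5098 V=7.5098[hold]  S*(1)=-
k=0: j=0 S=61.7000 intr=2.1100 cont=11.8863 V=11.8863[hold]  S*(0)=-

price = 11.8863
boundary = - - - 35.2544 29.2543 35.2544 42.4852 35.2544 42.4852
tree:
11.8863
16.3863 7.5098
21.9620 11.0091 4.0593
28.5556 15.6736 6.4369 1.6863
34.5557 21.5701 9.9416 2.9513 0.4109
39.5346 28.5556 14.8615 5.0735 0.8149 0.0000
43.6662 34.5557 21.3248 8.5154 1.6163 0.0000 0.0000
47.0945 39.5346 28.5556 13.8205 3.2058 0.0000 0.0000 0.0000
49.9394 43.6662 34.5557 21.3248 6.3583 0.0000 0.0000 0.0000 0.0000
52.3001 47.0945 39.5346 28.5556 12.6110 0.0000 0.0000 0.0000 0.0000 0.0000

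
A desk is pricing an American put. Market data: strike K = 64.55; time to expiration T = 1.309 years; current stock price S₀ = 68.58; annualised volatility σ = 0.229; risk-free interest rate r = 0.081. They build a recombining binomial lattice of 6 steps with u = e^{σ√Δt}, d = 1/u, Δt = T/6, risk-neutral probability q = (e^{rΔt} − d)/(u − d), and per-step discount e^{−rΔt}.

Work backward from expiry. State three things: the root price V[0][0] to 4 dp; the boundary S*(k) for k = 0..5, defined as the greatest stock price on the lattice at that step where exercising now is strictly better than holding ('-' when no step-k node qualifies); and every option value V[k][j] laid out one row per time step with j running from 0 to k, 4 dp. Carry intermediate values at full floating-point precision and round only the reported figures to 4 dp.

params: Δt=0.21817 u=1.11289 d=0.89856 q=0.55647 e^(-rΔt)=0.98248
t_6 payoffs: 28.4523 19.8420 9.1778 0.0000 0.0000 0.0000 0.0000
t_5: node(5,0) S=40.1728 payoff=24.3772 vs cont=23.2465 → 24.3772 [stop]  node(5,1) S=49.7552 payoff=14.7948 vs cont=13.6641 → 14.7948 [stop]  node(5,2) S=61.6232 payoff=2.9268 vs cont=3.9994 → 3.9994 [wait]  node(5,3) S=76.3221 payoff=0.0000 vs cont=0.0000 → 0.0000 [wait]  node(5,4) S=94.5271 payoff=0.0000 vs cont=0.0000 → 0.0000 [wait]  node(5,5) S=117.0746 payoff=0.0000 vs cont=0.0000 → 0.0000 [wait]  ⇒ S*(5)=49.7552
t_4: node(4,0) S=44.7080 payoff=19.8420 vs cont=18.7113 → 19.8420 [stop]  node(4,1) S=55.3722 payoff=9.1778 vs cont=8.6336 → 9.1778 [stop]  node(4,2) S=68.5800 payoff=0.0000 vs cont=1.7428 → 1.7428 [wait]  node(4,3) S=84.9383 payoff=0.0000 vs cont=0.0000 → 0.0000 [wait]  node(4,4) S=105.1985 payoff=0.0000 vs cont=0.0000 → 0.0000 [wait]  ⇒ S*(4)=55.3722
t_3: node(3,0) S=49.7552 payoff=14.7948 vs cont=13.6641 → 14.7948 [stop]  node(3,1) S=61.6232 payoff=2.9268 vs cont=4.9522 → 4.9522 [wait]  node(3,2) S=76.3221 payoff=0.0000 vs cont=0.7594 → 0.7594 [wait]  node(3,3) S=94.5271 payoff=0.0000 vs cont=0.0000 → 0.0000 [wait]  ⇒ S*(3)=49.7552
t_2: node(2,0) S=55.3722 payoff=9.1778 vs cont=9.1545 → 9.1778 [stop]  node(2,1) S=68.5800 payoff=0.0000 vs cont=2.5732 → 2.5732 [wait]  node(2,2) S=84.9383 payoff=0.0000 vs cont=0.3309 → 0.3309 [wait]  ⇒ S*(2)=55.3722
t_1: node(1,0) S=61.6232 payoff=2.9268 vs cont=5.4062 → 5.4062 [wait]  node(1,1) S=76.3221 payoff=0.0000 vs cont=1.3022 → 1.3022 [wait]  ⇒ S*(1)=-
t_0: node(0,0) S=68.5800 payoff=0.0000 vs cont=3.0678 → 3.0678 [wait]  ⇒ S*(0)=-

price = 3.0678
boundary = - - 55.3722 49.7552 55.3722 49.7552
tree:
3.0678
5.4062 1.3022
9.1778 2.5732 0.3309
14.7948 4.9522 0.7594 0.0000
19.8420 9.1778 1.7428 0.0000 0.0000
24.3772 14.7948 3.9994 0.0000 0.0000 0.0000
28.4523 19.8420 9.1778 0.0000 0.0000 0.0000 0.0000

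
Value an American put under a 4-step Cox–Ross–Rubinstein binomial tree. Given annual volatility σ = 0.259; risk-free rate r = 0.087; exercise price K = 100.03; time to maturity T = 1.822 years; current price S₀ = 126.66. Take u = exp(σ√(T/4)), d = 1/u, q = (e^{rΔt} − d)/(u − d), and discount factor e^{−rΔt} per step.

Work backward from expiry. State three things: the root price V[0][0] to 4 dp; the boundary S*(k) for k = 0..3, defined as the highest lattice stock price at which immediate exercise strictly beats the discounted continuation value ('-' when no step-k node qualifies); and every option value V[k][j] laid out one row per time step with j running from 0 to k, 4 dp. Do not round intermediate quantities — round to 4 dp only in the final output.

Δt=0.45550  u=1.19101  d=0.83962  q=0.57145  discount=0.96115
step 4 (expiry): payoffs max(K−S,0) = 37.0824 10.7387 0.0000 0.0000 0.0000
step 3: (k=3,j=0): S=74.9711, (K−S)⁺=25.0589, hold=21.1723 ⇒ V=25.0589 exercise | (k=3,j=1): S=106.3468, (K−S)⁺=0.0000, hold=4.4232 ⇒ V=4.4232 continue | (k=3,j=2): S=150.8532, (K−S)⁺=0.0000, hold=0.0000 ⇒ V=0.0000 continue | (k=3,j=3): S=213.9857, (K−S)⁺=0.0000, hold=0.0000 ⇒ V=0.0000 continue  boundary S*=74.9711
step 2: (k=2,j=0): S=89.2913, (K−S)⁺=10.7387, hold=12.7511 ⇒ V=12.7511 continue | (k=2,j=1): S=126.6600, (K−S)⁺=0.0000, hold=1.8219 ⇒ V=1.8219 continue | (k=2,j=2): S=179.6676, (K−S)⁺=0.0000, hold=0.0000 ⇒ V=0.0000 continue  boundary S*=-
step 1: (k=1,j=0): S=106.3468, (K−S)⁺=0.0000, hold=6.2528 ⇒ V=6.2528 continue | (k=1,j=1): S=150.8532, (K−S)⁺=0.0000, hold=0.7504 ⇒ V=0.7504 continue  boundary S*=-
step 0: (k=0,j=0): S=126.6600, (K−S)⁺=0.0000, hold=2.9877 ⇒ V=2.9877 continue  boundary S*=-

price = 2.9877
boundary = - - - 74.9711
tree:
2.9877
6.2528 0.7504
12.7511 1.8219 0.0000
25.0589 4.4232 0.0000 0.0000
37.0824 10.7387 0.0000 0.0000 0.0000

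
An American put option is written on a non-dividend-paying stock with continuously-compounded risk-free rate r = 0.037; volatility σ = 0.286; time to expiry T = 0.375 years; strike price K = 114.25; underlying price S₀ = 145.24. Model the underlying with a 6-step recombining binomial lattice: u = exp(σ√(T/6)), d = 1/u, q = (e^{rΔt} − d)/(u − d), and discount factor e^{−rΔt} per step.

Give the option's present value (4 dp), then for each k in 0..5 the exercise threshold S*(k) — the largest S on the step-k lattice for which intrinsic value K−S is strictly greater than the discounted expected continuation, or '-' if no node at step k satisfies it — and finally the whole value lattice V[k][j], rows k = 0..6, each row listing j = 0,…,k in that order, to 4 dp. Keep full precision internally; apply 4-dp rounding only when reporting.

Δt=0.06250, u=1.07412, d=0.93100, q=0.49831, disc=e^(-rΔt)=0.99769
k=6 terminal: V=max(K-S,0) → 19.6755 5.1366 0.0000 0.0000 0.0000 0.0000 0.0000
k=5: j=0 S=101.5842 intr=12.6658 cont=12.4019 V=12.6658[EX]; j=1 S=117.2007 intr=0.0000 cont=2.5710 V=2.5710[hold]; j=2 S=135.2179 intr=0.0000 cont=0.0000 V=0.0000[hold]; j=3 S=156.0049 intr=0.0000 cont=0.0000 V=0.0000[hold]; j=4 S=179.9875 intr=0.0000 cont=0.0000 V=0.0000[hold]; j=5 S=207.6570 intr=0.0000 cont=0.0000 V=0.0000[hold]  S*(5)=101.5842
k=4: j=0 S=109.1134 intr=5.1366 cont=7.6179 V=7.6179[hold]; j=1 S=125.8874 intr=0.0000 cont=1.2869 V=1.2869[hold]; j=2 S=145.2400 intr=0.0000 cont=0.0000 V=0.0000[hold]; j=3 S=167.5677 intr=0.0000 cont=0.0000 V=0.0000[hold]; j=4 S=193.3279 intr=0.0000 cont=0.0000 V=0.0000[hold]  S*(4)=-
k=3: j=0 S=117.2007 intr=0.0000 cont=4.4528 V=4.4528[hold]; j=1 S=135.2179 intr=0.0000 cont=0.6441 V=0.6441[hold]; j=2 S=156.0049 intr=0.0000 cont=0.0000 V=0.0000[hold]; j=3 S=179.9875 intr=0.0000 cont=0.0000 V=0.0000[hold]  S*(3)=-
k=2: j=0 S=125.8874 intr=0.0000 cont=2.5490 V=2.5490[hold]; j=1 S=145.2400 intr=0.0000 cont=0.3224 V=0.3224[hold]; j=2 S=167.5677 intr=0.0000 cont=0.0000 V=0.0000[hold]  S*(2)=-
k=1: j=0 S=135.2179 intr=0.0000 cont=1.4361 V=1.4361[hold]; j=1 S=156.0049 intr=0.0000 cont=0.1614 V=0.1614[hold]  S*(1)=-
k=0: j=0 S=145.2400 intr=0.0000 cont=0.7991 V=0.7991[hold]  S*(0)=-

price = 0.7991
boundary = - - - - - 101.5842
tree:
0.7991
1.4361 0.1614
2.5490 0.3224 0.0000
4.4528 0.6441 0.0000 0.0000
7.6179 1.2869 0.0000 0.0000 0.0000
12.6658 2.5710 0.0000 0.0000 0.0000 0.0000
19.6755 5.1366 0.0000 0.0000 0.0000 0.0000 0.0000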